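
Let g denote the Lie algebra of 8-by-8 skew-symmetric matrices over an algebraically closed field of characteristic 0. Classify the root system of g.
This is so(8) with 8 even, which has dimension 8(8-1)/2 = 28 and rank 8/2 = 4. In the classification of classical Lie algebras, the orthogonal algebra so(2n) in an even number of variables has type D_n; here n = 4, so the Dynkin diagram is a chain of 2 nodes with a fork of two nodes at one end (D_4). Hence the type is D_4.

D4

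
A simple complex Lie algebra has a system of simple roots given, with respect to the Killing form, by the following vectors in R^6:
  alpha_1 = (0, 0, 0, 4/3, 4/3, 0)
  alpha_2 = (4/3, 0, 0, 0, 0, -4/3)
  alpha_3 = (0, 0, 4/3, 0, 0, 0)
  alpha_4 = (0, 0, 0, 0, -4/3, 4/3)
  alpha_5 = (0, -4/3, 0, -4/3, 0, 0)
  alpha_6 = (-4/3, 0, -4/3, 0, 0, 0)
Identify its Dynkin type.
type B_6

Compute the Cartan integers a_ij = 2(alpha_i, alpha_j)/(alpha_j, alpha_j); the resulting 6x6 Cartan matrix is
[[2, 0, 0, -1, -1, 0], [0, 2, 0, -1, 0, -1], [0, 0, 2, 0, 0, -1], [-1, -1, 0, 2, 0, 0], [-1, 0, 0, 0, 2, 0], [0, -1, -2, 0, 0, 2]].
The roots have two lengths (squared-length ratio 2:1); the short ones are alpha_{3}. The associated Dynkin diagram is a chain of 6 nodes with a double edge at one end; the terminal node there is the unique short simple root (B_6), so the type is B_6 (the algebra so(13)).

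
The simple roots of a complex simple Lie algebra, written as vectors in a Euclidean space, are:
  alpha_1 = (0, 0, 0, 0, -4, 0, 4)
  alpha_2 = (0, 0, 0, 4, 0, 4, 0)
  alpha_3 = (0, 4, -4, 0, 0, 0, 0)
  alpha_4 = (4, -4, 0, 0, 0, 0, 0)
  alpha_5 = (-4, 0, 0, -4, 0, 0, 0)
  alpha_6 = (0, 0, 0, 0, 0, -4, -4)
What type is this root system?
A6

Compute the Cartan integers a_ij = 2(alpha_i, alpha_j)/(alpha_j, alpha_j); the resulting 6x6 Cartan matrix is
[[2, 0, 0, 0, 0, -1], [0, 2, 0, 0, -1, -1], [0, 0, 2, -1, 0, 0], [0, 0, -1, 2, -1, 0], [0, -1, 0, -1, 2, 0], [-1, -1, 0, 0, 0, 2]].
All simple roots have the same length, so the diagram is simply laced. The associated Dynkin diagram is a chain of 6 nodes with single edges (A_6), so the type is A_6 (the algebra sl(7)).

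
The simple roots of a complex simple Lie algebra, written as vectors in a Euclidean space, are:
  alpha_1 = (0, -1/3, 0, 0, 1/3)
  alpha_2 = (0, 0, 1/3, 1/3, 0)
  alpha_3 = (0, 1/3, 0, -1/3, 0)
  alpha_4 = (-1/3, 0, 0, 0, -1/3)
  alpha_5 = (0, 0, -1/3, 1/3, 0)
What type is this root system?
Compute the Cartan integers a_ij = 2(alpha_i, alpha_j)/(alpha_j, alpha_j); the resulting 5x5 Cartan matrix is
[[2, 0, -1, -1, 0], [0, 2, -1, 0, 0], [-1, -1, 2, 0, -1], [-1, 0, 0, 2, 0], [0, 0, -1, 0, 2]].
All simple roots have the same length, so the diagram is simply laced. The associated Dynkin diagram is a chain of 3 nodes with a fork of two nodes at one end (D_5), so the type is D_5 (the algebra so(10)).

type D_5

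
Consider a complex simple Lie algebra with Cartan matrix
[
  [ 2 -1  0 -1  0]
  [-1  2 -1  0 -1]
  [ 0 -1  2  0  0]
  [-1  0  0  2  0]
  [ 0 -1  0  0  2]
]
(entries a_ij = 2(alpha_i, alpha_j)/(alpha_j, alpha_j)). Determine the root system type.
The matrix has rank 5 with 2's on the diagonal. Reading the off-diagonal entries as Dynkin edges (a single edge where a_ij = a_ji = -1; a double or triple edge where a_ij * a_ji = 2 or 3), the diagram is a chain of 3 nodes with a fork of two nodes at one end (D_5). One simple-root ordering that puts it in standard form is (alpha_4, alpha_1, alpha_2, alpha_5, alpha_3). So the algebra is type D_5, i.e. so(10).

D_5 (so(10))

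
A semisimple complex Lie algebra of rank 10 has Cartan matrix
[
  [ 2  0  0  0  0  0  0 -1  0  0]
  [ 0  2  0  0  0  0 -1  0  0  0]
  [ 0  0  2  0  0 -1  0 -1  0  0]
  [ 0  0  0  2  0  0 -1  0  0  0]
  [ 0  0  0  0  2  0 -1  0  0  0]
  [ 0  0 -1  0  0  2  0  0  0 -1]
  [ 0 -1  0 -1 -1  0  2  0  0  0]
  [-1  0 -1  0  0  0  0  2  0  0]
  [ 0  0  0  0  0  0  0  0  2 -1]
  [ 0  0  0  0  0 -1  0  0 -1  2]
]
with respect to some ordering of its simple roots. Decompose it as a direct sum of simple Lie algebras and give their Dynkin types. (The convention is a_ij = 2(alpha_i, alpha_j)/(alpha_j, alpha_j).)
The diagram associated to this matrix has two connected components: the simple roots {alpha_1, alpha_3, alpha_6, alpha_8, alpha_9, alpha_10} form a chain of 6 nodes with single edges (A_6), and {alpha_2, alpha_4, alpha_5, alpha_7} form a chain of 2 nodes with a fork of two nodes at one end (D_4). A semisimple Lie algebra decomposes uniquely as the direct sum of simple ideals, one per connected component of its Dynkin diagram, so g ≅ A_6 ⊕ D_4 (dimension 48 + 28 = 76).

A_6 + D_4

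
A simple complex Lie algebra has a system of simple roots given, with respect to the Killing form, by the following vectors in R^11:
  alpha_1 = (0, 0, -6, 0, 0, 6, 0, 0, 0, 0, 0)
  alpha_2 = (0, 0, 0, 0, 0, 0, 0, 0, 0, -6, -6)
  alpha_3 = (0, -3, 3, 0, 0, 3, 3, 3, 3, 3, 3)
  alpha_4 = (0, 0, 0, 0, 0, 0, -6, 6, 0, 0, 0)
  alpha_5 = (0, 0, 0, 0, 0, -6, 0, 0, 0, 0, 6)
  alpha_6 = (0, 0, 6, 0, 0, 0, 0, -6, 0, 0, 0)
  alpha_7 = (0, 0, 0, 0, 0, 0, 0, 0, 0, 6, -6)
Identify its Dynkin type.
Compute the Cartan integers a_ij = 2(alpha_i, alpha_j)/(alpha_j, alpha_j); the resulting 7x7 Cartan matrix is
[[2, 0, 0, 0, -1, -1, 0], [0, 2, -1, 0, -1, 0, 0], [0, -1, 2, 0, 0, 0, 0], [0, 0, 0, 2, 0, -1, 0], [-1, -1, 0, 0, 2, 0, -1], [-1, 0, 0, -1, 0, 2, 0], [0, 0, 0, 0, -1, 0, 2]].
All simple roots have the same length, so the diagram is simply laced. The associated Dynkin diagram is a chain of 6 nodes with one extra node attached to the third node from one end (E_7), so the type is E_7.

E_7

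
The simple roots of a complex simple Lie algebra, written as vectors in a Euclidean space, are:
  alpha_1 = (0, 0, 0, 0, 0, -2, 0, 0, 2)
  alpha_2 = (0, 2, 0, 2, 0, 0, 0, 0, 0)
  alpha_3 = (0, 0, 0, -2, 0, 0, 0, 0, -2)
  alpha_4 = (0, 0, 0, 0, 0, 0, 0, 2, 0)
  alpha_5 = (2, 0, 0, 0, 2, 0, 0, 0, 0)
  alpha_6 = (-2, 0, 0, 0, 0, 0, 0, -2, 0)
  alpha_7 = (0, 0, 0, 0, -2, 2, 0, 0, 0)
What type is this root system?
type B_7

Compute the Cartan integers a_ij = 2(alpha_i, alpha_j)/(alpha_j, alpha_j); the resulting 7x7 Cartan matrix is
[[2, 0, -1, 0, 0, 0, -1], [0, 2, -1, 0, 0, 0, 0], [-1, -1, 2, 0, 0, 0, 0], [0, 0, 0, 2, 0, -1, 0], [0, 0, 0, 0, 2, -1, -1], [0, 0, 0, -2, -1, 2, 0], [-1, 0, 0, 0, -1, 0, 2]].
The roots have two lengths (squared-length ratio 2:1); the short ones are alpha_{4}. The associated Dynkin diagram is a chain of 7 nodes with a double edge at one end; the terminal node there is the unique short simple root (B_7), so the type is B_7 (the algebra so(15)).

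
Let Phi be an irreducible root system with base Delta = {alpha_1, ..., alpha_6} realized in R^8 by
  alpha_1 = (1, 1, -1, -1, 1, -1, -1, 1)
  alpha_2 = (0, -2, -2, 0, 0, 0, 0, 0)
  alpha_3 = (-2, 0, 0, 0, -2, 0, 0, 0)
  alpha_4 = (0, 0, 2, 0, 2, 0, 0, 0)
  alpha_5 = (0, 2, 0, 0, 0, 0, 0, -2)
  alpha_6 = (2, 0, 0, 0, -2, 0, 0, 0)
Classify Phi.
E6

Compute the Cartan integers a_ij = 2(alpha_i, alpha_j)/(alpha_j, alpha_j); the resulting 6x6 Cartan matrix is
[[2, 0, -1, 0, 0, 0], [0, 2, 0, -1, -1, 0], [-1, 0, 2, -1, 0, 0], [0, -1, -1, 2, 0, -1], [0, -1, 0, 0, 2, 0], [0, 0, 0, -1, 0, 2]].
All simple roots have the same length, so the diagram is simply laced. The associated Dynkin diagram is a chain of 5 nodes with one extra node attached to the third node from one end (E_6), so the type is E_6.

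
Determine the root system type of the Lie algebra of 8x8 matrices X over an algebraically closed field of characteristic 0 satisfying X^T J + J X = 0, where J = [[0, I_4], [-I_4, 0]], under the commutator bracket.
C4

This is sp(8), which has dimension 8(8+1)/2 = 36 and rank 8/2 = 4. In the classification of classical Lie algebras, the symplectic algebra sp(2n) has type C_n; here n = 4, so the Dynkin diagram is a chain of 4 nodes with a double edge at one end; the terminal node there is the unique long simple root (C_4). Hence the type is C_4.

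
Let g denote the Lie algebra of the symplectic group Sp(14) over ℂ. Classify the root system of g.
C_7

This is sp(14), which has dimension 14(14+1)/2 = 105 and rank 14/2 = 7. In the classification of classical Lie algebras, the symplectic algebra sp(2n) has type C_n; here n = 7, so the Dynkin diagram is a chain of 7 nodes with a double edge at one end; the terminal node there is the unique long simple root (C_7). Hence the type is C_7.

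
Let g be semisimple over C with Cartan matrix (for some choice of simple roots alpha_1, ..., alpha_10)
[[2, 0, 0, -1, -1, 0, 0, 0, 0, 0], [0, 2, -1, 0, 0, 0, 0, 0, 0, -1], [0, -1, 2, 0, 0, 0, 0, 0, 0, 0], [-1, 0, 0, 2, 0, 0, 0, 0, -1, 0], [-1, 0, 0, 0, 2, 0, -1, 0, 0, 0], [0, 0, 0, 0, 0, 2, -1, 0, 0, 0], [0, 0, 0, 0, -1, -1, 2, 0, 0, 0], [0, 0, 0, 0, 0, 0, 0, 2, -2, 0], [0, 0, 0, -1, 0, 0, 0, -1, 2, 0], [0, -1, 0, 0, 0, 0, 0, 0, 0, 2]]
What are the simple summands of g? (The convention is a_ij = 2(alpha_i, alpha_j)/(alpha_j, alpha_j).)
A_3 ⊕ C_7

The diagram associated to this matrix has two connected components: the simple roots {alpha_2, alpha_3, alpha_10} form a chain of 3 nodes with single edges (A_3), and {alpha_1, alpha_4, alpha_5, alpha_6, alpha_7, alpha_8, alpha_9} form a chain of 7 nodes with a double edge at one end; the terminal node there is the unique long simple root (C_7). A semisimple Lie algebra decomposes uniquely as the direct sum of simple ideals, one per connected component of its Dynkin diagram, so g ≅ A_3 ⊕ C_7 (dimension 15 + 105 = 120).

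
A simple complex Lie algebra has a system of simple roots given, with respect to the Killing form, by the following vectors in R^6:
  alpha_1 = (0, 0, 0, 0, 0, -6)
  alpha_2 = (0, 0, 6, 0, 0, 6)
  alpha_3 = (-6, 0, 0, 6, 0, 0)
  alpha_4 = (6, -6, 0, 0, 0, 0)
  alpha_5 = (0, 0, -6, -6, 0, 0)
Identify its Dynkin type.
B_5

Compute the Cartan integers a_ij = 2(alpha_i, alpha_j)/(alpha_j, alpha_j); the resulting 5x5 Cartan matrix is
[[2, -1, 0, 0, 0], [-2, 2, 0, 0, -1], [0, 0, 2, -1, -1], [0, 0, -1, 2, 0], [0, -1, -1, 0, 2]].
The roots have two lengths (squared-length ratio 2:1); the short ones are alpha_{1}. The associated Dynkin diagram is a chain of 5 nodes with a double edge at one end; the terminal node there is the unique short simple root (B_5), so the type is B_5 (the algebra so(11)).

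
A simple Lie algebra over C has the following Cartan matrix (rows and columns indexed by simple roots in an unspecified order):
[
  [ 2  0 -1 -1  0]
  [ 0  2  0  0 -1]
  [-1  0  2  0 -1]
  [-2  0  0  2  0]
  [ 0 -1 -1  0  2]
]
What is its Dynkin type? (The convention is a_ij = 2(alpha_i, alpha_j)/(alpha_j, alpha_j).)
The matrix has rank 5 with 2's on the diagonal. Reading the off-diagonal entries as Dynkin edges (a single edge where a_ij = a_ji = -1; a double or triple edge where a_ij * a_ji = 2 or 3), the diagram is a chain of 5 nodes with a double edge at one end; the terminal node there is the unique long simple root (C_5). One simple-root ordering that puts it in standard form is (alpha_2, alpha_5, alpha_3, alpha_1, alpha_4). So the algebra is type C_5, i.e. sp(10).

C5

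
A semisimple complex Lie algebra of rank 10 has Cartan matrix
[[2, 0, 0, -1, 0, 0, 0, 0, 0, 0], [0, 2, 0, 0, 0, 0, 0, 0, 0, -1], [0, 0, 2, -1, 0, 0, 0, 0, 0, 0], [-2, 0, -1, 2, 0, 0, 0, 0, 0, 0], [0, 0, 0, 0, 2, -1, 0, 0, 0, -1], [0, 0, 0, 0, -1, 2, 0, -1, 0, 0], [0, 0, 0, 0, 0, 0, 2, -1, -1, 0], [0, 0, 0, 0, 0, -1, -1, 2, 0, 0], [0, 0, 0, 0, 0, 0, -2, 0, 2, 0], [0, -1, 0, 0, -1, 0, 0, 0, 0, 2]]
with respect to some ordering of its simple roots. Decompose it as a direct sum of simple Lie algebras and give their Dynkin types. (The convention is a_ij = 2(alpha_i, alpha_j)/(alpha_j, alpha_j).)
The diagram associated to this matrix has two connected components: the simple roots {alpha_1, alpha_3, alpha_4} form a chain of 3 nodes with a double edge at one end; the terminal node there is the unique short simple root (B_3), and {alpha_2, alpha_5, alpha_6, alpha_7, alpha_8, alpha_9, alpha_10} form a chain of 7 nodes with a double edge at one end; the terminal node there is the unique long simple root (C_7). A semisimple Lie algebra decomposes uniquely as the direct sum of simple ideals, one per connected component of its Dynkin diagram, so g ≅ B_3 ⊕ C_7 (dimension 21 + 105 = 126).

B_3 ⊕ C_7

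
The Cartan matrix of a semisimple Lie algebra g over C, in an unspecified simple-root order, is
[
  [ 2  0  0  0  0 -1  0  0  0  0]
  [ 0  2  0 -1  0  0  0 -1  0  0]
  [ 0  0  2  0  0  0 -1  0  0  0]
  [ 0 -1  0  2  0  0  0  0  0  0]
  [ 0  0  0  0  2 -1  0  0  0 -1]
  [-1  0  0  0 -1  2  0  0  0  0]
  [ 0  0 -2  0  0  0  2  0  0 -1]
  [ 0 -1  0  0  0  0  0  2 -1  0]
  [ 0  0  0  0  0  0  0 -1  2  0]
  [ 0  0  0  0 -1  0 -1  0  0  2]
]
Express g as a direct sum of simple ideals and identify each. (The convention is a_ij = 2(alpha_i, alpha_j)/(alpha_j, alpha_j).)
A4 ⊕ B6

The diagram associated to this matrix has two connected components: the simple roots {alpha_2, alpha_4, alpha_8, alpha_9} form a chain of 4 nodes with single edges (A_4), and {alpha_1, alpha_3, alpha_5, alpha_6, alpha_7, alpha_10} form a chain of 6 nodes with a double edge at one end; the terminal node there is the unique short simple root (B_6). A semisimple Lie algebra decomposes uniquely as the direct sum of simple ideals, one per connected component of its Dynkin diagram, so g ≅ A_4 ⊕ B_6 (dimension 24 + 78 = 102).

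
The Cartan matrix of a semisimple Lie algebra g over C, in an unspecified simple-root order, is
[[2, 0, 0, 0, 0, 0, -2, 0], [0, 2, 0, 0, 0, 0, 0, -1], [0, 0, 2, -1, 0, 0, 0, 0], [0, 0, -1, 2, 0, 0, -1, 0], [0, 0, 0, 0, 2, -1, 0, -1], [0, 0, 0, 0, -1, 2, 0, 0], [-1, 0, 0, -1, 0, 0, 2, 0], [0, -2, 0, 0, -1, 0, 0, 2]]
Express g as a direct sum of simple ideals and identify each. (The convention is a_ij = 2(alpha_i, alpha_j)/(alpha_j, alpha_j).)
The diagram associated to this matrix has two connected components: the simple roots {alpha_2, alpha_5, alpha_6, alpha_8} form a chain of 4 nodes with a double edge at one end; the terminal node there is the unique short simple root (B_4), and {alpha_1, alpha_3, alpha_4, alpha_7} form a chain of 4 nodes with a double edge at one end; the terminal node there is the unique long simple root (C_4). A semisimple Lie algebra decomposes uniquely as the direct sum of simple ideals, one per connected component of its Dynkin diagram, so g ≅ B_4 ⊕ C_4 (dimension 36 + 36 = 72).

B_4 + C_4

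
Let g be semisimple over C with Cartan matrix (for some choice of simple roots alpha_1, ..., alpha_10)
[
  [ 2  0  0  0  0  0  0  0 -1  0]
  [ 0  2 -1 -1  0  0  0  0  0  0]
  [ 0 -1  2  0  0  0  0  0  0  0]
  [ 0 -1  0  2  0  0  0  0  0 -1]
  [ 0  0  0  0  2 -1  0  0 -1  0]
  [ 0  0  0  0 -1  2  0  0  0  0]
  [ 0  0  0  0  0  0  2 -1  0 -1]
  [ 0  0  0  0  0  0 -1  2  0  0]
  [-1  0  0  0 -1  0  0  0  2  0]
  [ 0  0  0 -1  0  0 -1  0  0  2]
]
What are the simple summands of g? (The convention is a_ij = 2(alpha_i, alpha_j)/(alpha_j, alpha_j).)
type A_4 + type A_6

The diagram associated to this matrix has two connected components: the simple roots {alpha_1, alpha_5, alpha_6, alpha_9} form a chain of 4 nodes with single edges (A_4), and {alpha_2, alpha_3, alpha_4, alpha_7, alpha_8, alpha_10} form a chain of 6 nodes with single edges (A_6). A semisimple Lie algebra decomposes uniquely as the direct sum of simple ideals, one per connected component of its Dynkin diagram, so g ≅ A_4 ⊕ A_6 (dimension 24 + 48 = 72).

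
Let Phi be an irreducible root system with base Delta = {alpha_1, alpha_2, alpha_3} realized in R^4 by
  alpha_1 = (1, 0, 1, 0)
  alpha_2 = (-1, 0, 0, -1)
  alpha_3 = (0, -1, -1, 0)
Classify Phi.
type A_3

Compute the Cartan integers a_ij = 2(alpha_i, alpha_j)/(alpha_j, alpha_j); the resulting 3x3 Cartan matrix is
[[2, -1, -1], [-1, 2, 0], [-1, 0, 2]].
All simple roots have the same length, so the diagram is simply laced. The associated Dynkin diagram is a chain of 3 nodes with single edges (A_3), so the type is A_3 (the algebra sl(4)).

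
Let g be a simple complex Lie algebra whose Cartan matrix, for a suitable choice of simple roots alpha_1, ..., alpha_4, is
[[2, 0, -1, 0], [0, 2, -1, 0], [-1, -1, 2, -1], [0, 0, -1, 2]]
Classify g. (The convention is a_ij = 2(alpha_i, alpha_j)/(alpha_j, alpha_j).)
The matrix has rank 4 with 2's on the diagonal. Reading the off-diagonal entries as Dynkin edges (a single edge where a_ij = a_ji = -1; a double or triple edge where a_ij * a_ji = 2 or 3), the diagram is a chain of 2 nodes with a fork of two nodes at one end (D_4). One simple-root ordering that puts it in standard form is (alpha_1, alpha_3, alpha_2, alpha_4). So the algebra is type D_4, i.e. so(8).

D_4 (so(8))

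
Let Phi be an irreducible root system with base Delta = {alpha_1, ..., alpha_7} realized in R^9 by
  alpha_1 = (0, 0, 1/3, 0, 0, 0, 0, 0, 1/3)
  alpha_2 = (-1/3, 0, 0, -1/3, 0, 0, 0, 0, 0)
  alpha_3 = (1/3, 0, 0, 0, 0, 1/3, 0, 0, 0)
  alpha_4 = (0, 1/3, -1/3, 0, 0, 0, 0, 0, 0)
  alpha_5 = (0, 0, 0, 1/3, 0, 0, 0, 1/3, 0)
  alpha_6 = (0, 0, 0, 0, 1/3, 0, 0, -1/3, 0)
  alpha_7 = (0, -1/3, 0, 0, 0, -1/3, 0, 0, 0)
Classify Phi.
A7

Compute the Cartan integers a_ij = 2(alpha_i, alpha_j)/(alpha_j, alpha_j); the resulting 7x7 Cartan matrix is
[[2, 0, 0, -1, 0, 0, 0], [0, 2, -1, 0, -1, 0, 0], [0, -1, 2, 0, 0, 0, -1], [-1, 0, 0, 2, 0, 0, -1], [0, -1, 0, 0, 2, -1, 0], [0, 0, 0, 0, -1, 2, 0], [0, 0, -1, -1, 0, 0, 2]].
All simple roots have the same length, so the diagram is simply laced. The associated Dynkin diagram is a chain of 7 nodes with single edges (A_7), so the type is A_7 (the algebra sl(8)).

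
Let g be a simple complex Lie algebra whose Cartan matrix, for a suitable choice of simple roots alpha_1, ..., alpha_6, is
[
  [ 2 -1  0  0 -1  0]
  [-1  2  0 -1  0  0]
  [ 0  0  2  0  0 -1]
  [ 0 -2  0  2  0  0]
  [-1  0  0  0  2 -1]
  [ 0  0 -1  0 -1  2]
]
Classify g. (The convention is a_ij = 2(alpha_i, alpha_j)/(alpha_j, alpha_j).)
The matrix has rank 6 with 2's on the diagonal. Reading the off-diagonal entries as Dynkin edges (a single edge where a_ij = a_ji = -1; a double or triple edge where a_ij * a_ji = 2 or 3), the diagram is a chain of 6 nodes with a double edge at one end; the terminal node there is the unique long simple root (C_6). One simple-root ordering that puts it in standard form is (alpha_3, alpha_6, alpha_5, alpha_1, alpha_2, alpha_4). So the algebra is type C_6, i.e. sp(12).

C_6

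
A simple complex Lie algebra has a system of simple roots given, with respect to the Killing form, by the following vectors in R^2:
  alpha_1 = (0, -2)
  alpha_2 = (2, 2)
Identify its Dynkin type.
Compute the Cartan integers a_ij = 2(alpha_i, alpha_j)/(alpha_j, alpha_j); the resulting 2x2 Cartan matrix is
[[2, -1], [-2, 2]].
The roots have two lengths (squared-length ratio 2:1); the short ones are alpha_{1}. The associated Dynkin diagram is a chain of 2 nodes with a double edge at one end; the terminal node there is the unique short simple root (B_2), so the type is B_2 (the algebra so(5)).

B2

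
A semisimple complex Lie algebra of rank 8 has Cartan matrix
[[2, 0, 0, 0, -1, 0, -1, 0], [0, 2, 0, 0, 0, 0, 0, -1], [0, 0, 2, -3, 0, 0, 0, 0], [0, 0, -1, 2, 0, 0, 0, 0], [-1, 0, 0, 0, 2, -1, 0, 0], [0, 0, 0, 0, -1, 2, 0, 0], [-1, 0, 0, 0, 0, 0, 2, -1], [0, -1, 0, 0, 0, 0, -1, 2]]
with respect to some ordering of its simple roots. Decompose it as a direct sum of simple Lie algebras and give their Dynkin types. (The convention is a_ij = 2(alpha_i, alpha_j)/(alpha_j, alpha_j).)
A6 ⊕ G2

The diagram associated to this matrix has two connected components: the simple roots {alpha_1, alpha_2, alpha_5, alpha_6, alpha_7, alpha_8} form a chain of 6 nodes with single edges (A_6), and {alpha_3, alpha_4} form two nodes joined by a triple edge (G_2). A semisimple Lie algebra decomposes uniquely as the direct sum of simple ideals, one per connected component of its Dynkin diagram, so g ≅ A_6 ⊕ G_2 (dimension 48 + 14 = 62).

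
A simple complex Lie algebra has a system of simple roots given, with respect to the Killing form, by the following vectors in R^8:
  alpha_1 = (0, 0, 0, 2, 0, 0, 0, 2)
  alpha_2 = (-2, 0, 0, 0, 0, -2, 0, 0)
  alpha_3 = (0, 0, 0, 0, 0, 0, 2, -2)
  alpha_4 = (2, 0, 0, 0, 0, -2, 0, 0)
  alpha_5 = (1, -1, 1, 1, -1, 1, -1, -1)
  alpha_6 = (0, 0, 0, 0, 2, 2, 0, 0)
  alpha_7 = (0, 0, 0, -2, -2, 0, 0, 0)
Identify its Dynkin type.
Compute the Cartan integers a_ij = 2(alpha_i, alpha_j)/(alpha_j, alpha_j); the resulting 7x7 Cartan matrix is
[[2, 0, -1, 0, 0, 0, -1], [0, 2, 0, 0, -1, -1, 0], [-1, 0, 2, 0, 0, 0, 0], [0, 0, 0, 2, 0, -1, 0], [0, -1, 0, 0, 2, 0, 0], [0, -1, 0, -1, 0, 2, -1], [-1, 0, 0, 0, 0, -1, 2]].
All simple roots have the same length, so the diagram is simply laced. The associated Dynkin diagram is a chain of 6 nodes with one extra node attached to the third node from one end (E_7), so the type is E_7.

E_7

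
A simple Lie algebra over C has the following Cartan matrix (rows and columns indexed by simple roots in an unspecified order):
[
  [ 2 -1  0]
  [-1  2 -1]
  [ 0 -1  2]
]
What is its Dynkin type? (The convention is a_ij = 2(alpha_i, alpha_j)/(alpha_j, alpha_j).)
The matrix has rank 3 with 2's on the diagonal. Reading the off-diagonal entries as Dynkin edges (a single edge where a_ij = a_ji = -1; a double or triple edge where a_ij * a_ji = 2 or 3), the diagram is a chain of 3 nodes with single edges (A_3). One simple-root ordering that puts it in standard form is (alpha_3, alpha_2, alpha_1). So the algebra is type A_3, i.e. sl(4).

A_3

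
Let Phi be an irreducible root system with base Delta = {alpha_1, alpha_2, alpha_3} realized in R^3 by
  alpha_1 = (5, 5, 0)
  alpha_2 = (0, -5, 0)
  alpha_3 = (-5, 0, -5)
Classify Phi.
Compute the Cartan integers a_ij = 2(alpha_i, alpha_j)/(alpha_j, alpha_j); the resulting 3x3 Cartan matrix is
[[2, -2, -1], [-1, 2, 0], [-1, 0, 2]].
The roots have two lengths (squared-length ratio 2:1); the short ones are alpha_{2}. The associated Dynkin diagram is a chain of 3 nodes with a double edge at one end; the terminal node there is the unique short simple root (B_3), so the type is B_3 (the algebra so(7)).

type B_3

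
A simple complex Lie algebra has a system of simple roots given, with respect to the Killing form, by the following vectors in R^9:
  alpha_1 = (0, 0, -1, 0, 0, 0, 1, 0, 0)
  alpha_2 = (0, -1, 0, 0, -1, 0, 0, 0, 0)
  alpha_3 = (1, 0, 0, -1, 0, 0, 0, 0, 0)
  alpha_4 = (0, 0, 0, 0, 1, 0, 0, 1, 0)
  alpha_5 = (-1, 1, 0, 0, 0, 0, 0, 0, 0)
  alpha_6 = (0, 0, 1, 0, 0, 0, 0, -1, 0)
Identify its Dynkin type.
type A_6

Compute the Cartan integers a_ij = 2(alpha_i, alpha_j)/(alpha_j, alpha_j); the resulting 6x6 Cartan matrix is
[[2, 0, 0, 0, 0, -1], [0, 2, 0, -1, -1, 0], [0, 0, 2, 0, -1, 0], [0, -1, 0, 2, 0, -1], [0, -1, -1, 0, 2, 0], [-1, 0, 0, -1, 0, 2]].
All simple roots have the same length, so the diagram is simply laced. The associated Dynkin diagram is a chain of 6 nodes with single edges (A_6), so the type is A_6 (the algebra sl(7)).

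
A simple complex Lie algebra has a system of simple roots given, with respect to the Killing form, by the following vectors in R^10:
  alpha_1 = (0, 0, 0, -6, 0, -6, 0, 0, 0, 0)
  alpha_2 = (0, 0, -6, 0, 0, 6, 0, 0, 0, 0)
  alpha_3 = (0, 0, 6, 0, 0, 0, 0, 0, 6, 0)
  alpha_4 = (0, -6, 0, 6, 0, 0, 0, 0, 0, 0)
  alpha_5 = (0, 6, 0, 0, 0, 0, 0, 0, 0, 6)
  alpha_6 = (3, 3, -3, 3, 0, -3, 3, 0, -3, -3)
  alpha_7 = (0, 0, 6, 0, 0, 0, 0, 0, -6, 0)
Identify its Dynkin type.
E7

Compute the Cartan integers a_ij = 2(alpha_i, alpha_j)/(alpha_j, alpha_j); the resulting 7x7 Cartan matrix is
[[2, -1, 0, -1, 0, 0, 0], [-1, 2, -1, 0, 0, 0, -1], [0, -1, 2, 0, 0, -1, 0], [-1, 0, 0, 2, -1, 0, 0], [0, 0, 0, -1, 2, 0, 0], [0, 0, -1, 0, 0, 2, 0], [0, -1, 0, 0, 0, 0, 2]].
All simple roots have the same length, so the diagram is simply laced. The associated Dynkin diagram is a chain of 6 nodes with one extra node attached to the third node from one end (E_7), so the type is E_7.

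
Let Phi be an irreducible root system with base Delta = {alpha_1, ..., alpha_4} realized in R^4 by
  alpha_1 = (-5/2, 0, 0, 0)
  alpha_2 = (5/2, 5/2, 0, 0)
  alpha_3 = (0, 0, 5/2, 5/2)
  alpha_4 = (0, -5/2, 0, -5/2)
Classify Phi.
B_4

Compute the Cartan integers a_ij = 2(alpha_i, alpha_j)/(alpha_j, alpha_j); the resulting 4x4 Cartan matrix is
[[2, -1, 0, 0], [-2, 2, 0, -1], [0, 0, 2, -1], [0, -1, -1, 2]].
The roots have two lengths (squared-length ratio 2:1); the short ones are alpha_{1}. The associated Dynkin diagram is a chain of 4 nodes with a double edge at one end; the terminal node there is the unique short simple root (B_4), so the type is B_4 (the algebra so(9)).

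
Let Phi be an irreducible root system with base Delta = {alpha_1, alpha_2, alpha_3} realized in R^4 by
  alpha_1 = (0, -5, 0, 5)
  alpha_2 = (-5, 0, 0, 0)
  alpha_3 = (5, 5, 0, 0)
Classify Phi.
Compute the Cartan integers a_ij = 2(alpha_i, alpha_j)/(alpha_j, alpha_j); the resulting 3x3 Cartan matrix is
[[2, 0, -1], [0, 2, -1], [-1, -2, 2]].
The roots have two lengths (squared-length ratio 2:1); the short ones are alpha_{2}. The associated Dynkin diagram is a chain of 3 nodes with a double edge at one end; the terminal node there is the unique short simple root (B_3), so the type is B_3 (the algebra so(7)).

B3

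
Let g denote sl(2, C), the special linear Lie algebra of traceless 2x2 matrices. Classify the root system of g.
type A_1

This is sl(2), which has dimension 2^2 - 1 = 3 and rank 2 - 1 = 1 (a Cartan subalgebra is the diagonal traceless matrices). In the classification of classical Lie algebras, the special linear algebra sl(n+1) has type A_n; here n = 1, so the Dynkin diagram is a chain of 1 nodes with single edges (A_1). Hence the type is A_1.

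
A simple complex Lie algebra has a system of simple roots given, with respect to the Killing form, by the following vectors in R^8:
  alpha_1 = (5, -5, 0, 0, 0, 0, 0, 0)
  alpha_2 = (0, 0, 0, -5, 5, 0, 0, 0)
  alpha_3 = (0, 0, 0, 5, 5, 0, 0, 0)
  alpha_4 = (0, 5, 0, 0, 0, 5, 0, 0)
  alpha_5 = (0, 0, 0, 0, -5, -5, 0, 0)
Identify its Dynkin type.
D_5 (so(10))

Compute the Cartan integers a_ij = 2(alpha_i, alpha_j)/(alpha_j, alpha_j); the resulting 5x5 Cartan matrix is
[[2, 0, 0, -1, 0], [0, 2, 0, 0, -1], [0, 0, 2, 0, -1], [-1, 0, 0, 2, -1], [0, -1, -1, -1, 2]].
All simple roots have the same length, so the diagram is simply laced. The associated Dynkin diagram is a chain of 3 nodes with a fork of two nodes at one end (D_5), so the type is D_5 (the algebra so(10)).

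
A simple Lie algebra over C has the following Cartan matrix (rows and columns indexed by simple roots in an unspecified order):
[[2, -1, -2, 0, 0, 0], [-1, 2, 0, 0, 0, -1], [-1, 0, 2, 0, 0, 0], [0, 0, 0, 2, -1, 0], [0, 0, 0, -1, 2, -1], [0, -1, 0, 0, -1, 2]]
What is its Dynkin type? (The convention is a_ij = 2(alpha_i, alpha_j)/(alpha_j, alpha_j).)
type B_6

The matrix has rank 6 with 2's on the diagonal. Reading the off-diagonal entries as Dynkin edges (a single edge where a_ij = a_ji = -1; a double or triple edge where a_ij * a_ji = 2 or 3), the diagram is a chain of 6 nodes with a double edge at one end; the terminal node there is the unique short simple root (B_6). One simple-root ordering that puts it in standard form is (alpha_4, alpha_5, alpha_6, alpha_2, alpha_1, alpha_3). So the algebra is type B_6, i.e. so(13).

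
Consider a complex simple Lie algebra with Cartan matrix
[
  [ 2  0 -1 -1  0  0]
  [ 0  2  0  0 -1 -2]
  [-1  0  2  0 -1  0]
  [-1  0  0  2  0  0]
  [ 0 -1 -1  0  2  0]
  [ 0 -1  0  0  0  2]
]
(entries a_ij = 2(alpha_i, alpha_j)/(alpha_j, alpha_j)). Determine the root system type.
The matrix has rank 6 with 2's on the diagonal. Reading the off-diagonal entries as Dynkin edges (a single edge where a_ij = a_ji = -1; a double or triple edge where a_ij * a_ji = 2 or 3), the diagram is a chain of 6 nodes with a double edge at one end; the terminal node there is the unique short simple root (B_6). One simple-root ordering that puts it in standard form is (alpha_4, alpha_1, alpha_3, alpha_5, alpha_2, alpha_6). So the algebra is type B_6, i.e. so(13).

B6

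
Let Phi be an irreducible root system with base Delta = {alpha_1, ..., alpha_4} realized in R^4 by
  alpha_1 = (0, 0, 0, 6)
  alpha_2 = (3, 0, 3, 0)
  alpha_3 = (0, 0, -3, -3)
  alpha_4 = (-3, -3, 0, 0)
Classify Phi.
Compute the Cartan integers a_ij = 2(alpha_i, alpha_j)/(alpha_j, alpha_j); the resulting 4x4 Cartan matrix is
[[2, 0, -2, 0], [0, 2, -1, -1], [-1, -1, 2, 0], [0, -1, 0, 2]].
The roots have two lengths (squared-length ratio 2:1); the short ones are alpha_{2,3,4}. The associated Dynkin diagram is a chain of 4 nodes with a double edge at one end; the terminal node there is the unique long simple root (C_4), so the type is C_4 (the algebra sp(8)).

C_4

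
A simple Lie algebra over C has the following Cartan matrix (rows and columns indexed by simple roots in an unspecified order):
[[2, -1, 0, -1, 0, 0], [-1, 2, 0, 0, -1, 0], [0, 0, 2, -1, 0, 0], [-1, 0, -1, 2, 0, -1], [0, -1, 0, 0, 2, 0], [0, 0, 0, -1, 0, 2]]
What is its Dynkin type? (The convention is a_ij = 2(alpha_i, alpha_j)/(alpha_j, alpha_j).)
D6

The matrix has rank 6 with 2's on the diagonal. Reading the off-diagonal entries as Dynkin edges (a single edge where a_ij = a_ji = -1; a double or triple edge where a_ij * a_ji = 2 or 3), the diagram is a chain of 4 nodes with a fork of two nodes at one end (D_6). One simple-root ordering that puts it in standard form is (alpha_5, alpha_2, alpha_1, alpha_4, alpha_3, alpha_6). So the algebra is type D_6, i.e. so(12).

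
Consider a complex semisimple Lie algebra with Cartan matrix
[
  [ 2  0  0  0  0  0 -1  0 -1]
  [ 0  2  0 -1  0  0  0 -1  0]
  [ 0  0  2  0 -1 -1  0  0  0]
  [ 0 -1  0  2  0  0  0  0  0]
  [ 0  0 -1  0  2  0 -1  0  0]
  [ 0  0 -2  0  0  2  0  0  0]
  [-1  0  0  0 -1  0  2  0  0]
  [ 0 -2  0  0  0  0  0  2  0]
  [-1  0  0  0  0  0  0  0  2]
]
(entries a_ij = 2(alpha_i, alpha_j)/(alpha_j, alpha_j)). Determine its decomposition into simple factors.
The diagram associated to this matrix has two connected components: the simple roots {alpha_2, alpha_4, alpha_8} form a chain of 3 nodes with a double edge at one end; the terminal node there is the unique long simple root (C_3), and {alpha_1, alpha_3, alpha_5, alpha_6, alpha_7, alpha_9} form a chain of 6 nodes with a double edge at one end; the terminal node there is the unique long simple root (C_6). A semisimple Lie algebra decomposes uniquely as the direct sum of simple ideals, one per connected component of its Dynkin diagram, so g ≅ C_3 ⊕ C_6 (dimension 21 + 78 = 99).

C3 + C6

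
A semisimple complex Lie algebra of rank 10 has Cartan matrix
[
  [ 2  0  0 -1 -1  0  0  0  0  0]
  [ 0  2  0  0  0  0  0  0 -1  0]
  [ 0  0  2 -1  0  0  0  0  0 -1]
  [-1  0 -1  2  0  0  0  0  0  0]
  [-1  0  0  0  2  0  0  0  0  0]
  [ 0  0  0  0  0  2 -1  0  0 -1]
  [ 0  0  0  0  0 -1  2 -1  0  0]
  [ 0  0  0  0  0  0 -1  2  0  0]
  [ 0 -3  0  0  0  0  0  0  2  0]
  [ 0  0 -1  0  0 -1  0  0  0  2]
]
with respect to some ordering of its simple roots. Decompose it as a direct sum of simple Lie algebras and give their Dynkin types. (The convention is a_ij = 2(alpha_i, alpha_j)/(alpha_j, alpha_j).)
The diagram associated to this matrix has two connected components: the simple roots {alpha_1, alpha_3, alpha_4, alpha_5, alpha_6, alpha_7, alpha_8, alpha_10} form a chain of 8 nodes with single edges (A_8), and {alpha_2, alpha_9} form two nodes joined by a triple edge (G_2). A semisimple Lie algebra decomposes uniquely as the direct sum of simple ideals, one per connected component of its Dynkin diagram, so g ≅ A_8 ⊕ G_2 (dimension 80 + 14 = 94).

A_8 + G_2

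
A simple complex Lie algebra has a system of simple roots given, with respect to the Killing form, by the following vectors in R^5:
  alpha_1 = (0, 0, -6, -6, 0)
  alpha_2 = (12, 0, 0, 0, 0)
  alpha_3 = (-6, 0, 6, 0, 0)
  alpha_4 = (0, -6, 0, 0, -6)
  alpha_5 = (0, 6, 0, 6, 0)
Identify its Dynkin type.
C_5 (sp(10))

Compute the Cartan integers a_ij = 2(alpha_i, alpha_j)/(alpha_j, alpha_j); the resulting 5x5 Cartan matrix is
[[2, 0, -1, 0, -1], [0, 2, -2, 0, 0], [-1, -1, 2, 0, 0], [0, 0, 0, 2, -1], [-1, 0, 0, -1, 2]].
The roots have two lengths (squared-length ratio 2:1); the short ones are alpha_{1,3,4,5}. The associated Dynkin diagram is a chain of 5 nodes with a double edge at one end; the terminal node there is the unique long simple root (C_5), so the type is C_5 (the algebra sp(10)).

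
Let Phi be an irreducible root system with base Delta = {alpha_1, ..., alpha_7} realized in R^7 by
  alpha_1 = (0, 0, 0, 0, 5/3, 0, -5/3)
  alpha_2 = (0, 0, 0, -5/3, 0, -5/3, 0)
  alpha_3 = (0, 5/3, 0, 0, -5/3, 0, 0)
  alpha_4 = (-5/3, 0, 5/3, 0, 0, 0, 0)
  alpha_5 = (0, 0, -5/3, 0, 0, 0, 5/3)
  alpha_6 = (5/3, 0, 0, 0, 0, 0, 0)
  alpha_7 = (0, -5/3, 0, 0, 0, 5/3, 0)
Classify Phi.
Compute the Cartan integers a_ij = 2(alpha_i, alpha_j)/(alpha_j, alpha_j); the resulting 7x7 Cartan matrix is
[[2, 0, -1, 0, -1, 0, 0], [0, 2, 0, 0, 0, 0, -1], [-1, 0, 2, 0, 0, 0, -1], [0, 0, 0, 2, -1, -2, 0], [-1, 0, 0, -1, 2, 0, 0], [0, 0, 0, -1, 0, 2, 0], [0, -1, -1, 0, 0, 0, 2]].
The roots have two lengths (squared-length ratio 2:1); the short ones are alpha_{6}. The associated Dynkin diagram is a chain of 7 nodes with a double edge at one end; the terminal node there is the unique short simple root (B_7), so the type is B_7 (the algebra so(15)).

B_7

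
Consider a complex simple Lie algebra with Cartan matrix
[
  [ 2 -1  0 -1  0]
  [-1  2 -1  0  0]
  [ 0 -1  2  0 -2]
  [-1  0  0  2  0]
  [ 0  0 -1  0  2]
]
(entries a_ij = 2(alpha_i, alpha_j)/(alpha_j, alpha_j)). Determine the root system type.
B_5 (so(11))

The matrix has rank 5 with 2's on the diagonal. Reading the off-diagonal entries as Dynkin edges (a single edge where a_ij = a_ji = -1; a double or triple edge where a_ij * a_ji = 2 or 3), the diagram is a chain of 5 nodes with a double edge at one end; the terminal node there is the unique short simple root (B_5). One simple-root ordering that puts it in standard form is (alpha_4, alpha_1, alpha_2, alpha_3, alpha_5). So the algebra is type B_5, i.e. so(11).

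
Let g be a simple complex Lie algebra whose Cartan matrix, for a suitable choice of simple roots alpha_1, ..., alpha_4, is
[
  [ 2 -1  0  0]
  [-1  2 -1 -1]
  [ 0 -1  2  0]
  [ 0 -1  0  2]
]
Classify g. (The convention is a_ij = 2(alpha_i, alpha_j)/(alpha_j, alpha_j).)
D_4

The matrix has rank 4 with 2's on the diagonal. Reading the off-diagonal entries as Dynkin edges (a single edge where a_ij = a_ji = -1; a double or triple edge where a_ij * a_ji = 2 or 3), the diagram is a chain of 2 nodes with a fork of two nodes at one end (D_4). One simple-root ordering that puts it in standard form is (alpha_4, alpha_2, alpha_1, alpha_3). So the algebra is type D_4, i.e. so(8).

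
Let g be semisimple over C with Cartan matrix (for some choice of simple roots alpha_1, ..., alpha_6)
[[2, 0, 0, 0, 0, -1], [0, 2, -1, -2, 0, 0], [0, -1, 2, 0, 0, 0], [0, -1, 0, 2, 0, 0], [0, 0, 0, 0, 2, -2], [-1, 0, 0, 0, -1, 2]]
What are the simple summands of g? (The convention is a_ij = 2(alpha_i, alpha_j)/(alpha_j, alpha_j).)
B3 ⊕ C3

The diagram associated to this matrix has two connected components: the simple roots {alpha_2, alpha_3, alpha_4} form a chain of 3 nodes with a double edge at one end; the terminal node there is the unique short simple root (B_3), and {alpha_1, alpha_5, alpha_6} form a chain of 3 nodes with a double edge at one end; the terminal node there is the unique long simple root (C_3). A semisimple Lie algebra decomposes uniquely as the direct sum of simple ideals, one per connected component of its Dynkin diagram, so g ≅ B_3 ⊕ C_3 (dimension 21 + 21 = 42).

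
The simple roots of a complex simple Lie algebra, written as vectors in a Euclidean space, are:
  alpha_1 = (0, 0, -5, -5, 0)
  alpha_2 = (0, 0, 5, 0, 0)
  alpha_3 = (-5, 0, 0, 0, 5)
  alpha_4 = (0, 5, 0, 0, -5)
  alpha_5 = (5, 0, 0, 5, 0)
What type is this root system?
type B_5

Compute the Cartan integers a_ij = 2(alpha_i, alpha_j)/(alpha_j, alpha_j); the resulting 5x5 Cartan matrix is
[[2, -2, 0, 0, -1], [-1, 2, 0, 0, 0], [0, 0, 2, -1, -1], [0, 0, -1, 2, 0], [-1, 0, -1, 0, 2]].
The roots have two lengths (squared-length ratio 2:1); the short ones are alpha_{2}. The associated Dynkin diagram is a chain of 5 nodes with a double edge at one end; the terminal node there is the unique short simple root (B_5), so the type is B_5 (the algebra so(11)).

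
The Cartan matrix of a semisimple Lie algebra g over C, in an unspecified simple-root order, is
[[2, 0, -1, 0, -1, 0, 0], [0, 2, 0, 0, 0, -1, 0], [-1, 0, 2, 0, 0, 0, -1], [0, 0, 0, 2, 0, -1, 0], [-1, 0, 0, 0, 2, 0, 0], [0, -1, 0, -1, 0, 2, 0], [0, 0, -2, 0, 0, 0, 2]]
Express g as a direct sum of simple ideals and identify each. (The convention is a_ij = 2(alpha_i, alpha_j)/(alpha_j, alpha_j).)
type A_3 + type C_4

The diagram associated to this matrix has two connected components: the simple roots {alpha_2, alpha_4, alpha_6} form a chain of 3 nodes with single edges (A_3), and {alpha_1, alpha_3, alpha_5, alpha_7} form a chain of 4 nodes with a double edge at one end; the terminal node there is the unique long simple root (C_4). A semisimple Lie algebra decomposes uniquely as the direct sum of simple ideals, one per connected component of its Dynkin diagram, so g ≅ A_3 ⊕ C_4 (dimension 15 + 36 = 51).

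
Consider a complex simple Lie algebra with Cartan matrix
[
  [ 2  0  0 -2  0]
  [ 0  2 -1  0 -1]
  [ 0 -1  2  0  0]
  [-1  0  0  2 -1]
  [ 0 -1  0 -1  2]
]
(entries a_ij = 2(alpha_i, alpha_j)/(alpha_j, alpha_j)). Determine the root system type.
The matrix has rank 5 with 2's on the diagonal. Reading the off-diagonal entries as Dynkin edges (a single edge where a_ij = a_ji = -1; a double or triple edge where a_ij * a_ji = 2 or 3), the diagram is a chain of 5 nodes with a double edge at one end; the terminal node there is the unique long simple root (C_5). One simple-root ordering that puts it in standard form is (alpha_3, alpha_2, alpha_5, alpha_4, alpha_1). So the algebra is type C_5, i.e. sp(10).

type C_5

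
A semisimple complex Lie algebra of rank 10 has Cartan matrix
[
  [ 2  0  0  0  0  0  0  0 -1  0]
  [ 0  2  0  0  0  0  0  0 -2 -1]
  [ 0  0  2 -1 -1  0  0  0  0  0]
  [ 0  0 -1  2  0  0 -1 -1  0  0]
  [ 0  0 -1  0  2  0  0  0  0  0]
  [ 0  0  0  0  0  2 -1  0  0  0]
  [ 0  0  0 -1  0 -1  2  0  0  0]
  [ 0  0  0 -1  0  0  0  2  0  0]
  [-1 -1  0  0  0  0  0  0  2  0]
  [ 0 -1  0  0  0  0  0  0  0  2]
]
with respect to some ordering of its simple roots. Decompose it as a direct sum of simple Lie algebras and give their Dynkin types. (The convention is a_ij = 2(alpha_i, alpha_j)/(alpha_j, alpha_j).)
E_6 ⊕ F_4

The diagram associated to this matrix has two connected components: the simple roots {alpha_3, alpha_4, alpha_5, alpha_6, alpha_7, alpha_8} form a chain of 5 nodes with one extra node attached to the third node from one end (E_6), and {alpha_1, alpha_2, alpha_9, alpha_10} form a chain of 4 nodes with a double edge between the middle two (F_4). A semisimple Lie algebra decomposes uniquely as the direct sum of simple ideals, one per connected component of its Dynkin diagram, so g ≅ E_6 ⊕ F_4 (dimension 78 + 52 = 130).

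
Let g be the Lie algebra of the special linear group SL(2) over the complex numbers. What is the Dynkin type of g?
A_1 (sl(2))

This is sl(2), which has dimension 2^2 - 1 = 3 and rank 2 - 1 = 1 (a Cartan subalgebra is the diagonal traceless matrices). In the classification of classical Lie algebras, the special linear algebra sl(n+1) has type A_n; here n = 1, so the Dynkin diagram is a chain of 1 nodes with single edges (A_1). Hence the type is A_1.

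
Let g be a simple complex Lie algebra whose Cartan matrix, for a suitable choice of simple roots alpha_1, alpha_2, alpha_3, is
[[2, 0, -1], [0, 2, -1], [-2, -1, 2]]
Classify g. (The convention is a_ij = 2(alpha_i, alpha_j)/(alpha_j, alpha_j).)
The matrix has rank 3 with 2's on the diagonal. Reading the off-diagonal entries as Dynkin edges (a single edge where a_ij = a_ji = -1; a double or triple edge where a_ij * a_ji = 2 or 3), the diagram is a chain of 3 nodes with a double edge at one end; the terminal node there is the unique short simple root (B_3). One simple-root ordering that puts it in standard form is (alpha_2, alpha_3, alpha_1). So the algebra is type B_3, i.e. so(7).

B3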